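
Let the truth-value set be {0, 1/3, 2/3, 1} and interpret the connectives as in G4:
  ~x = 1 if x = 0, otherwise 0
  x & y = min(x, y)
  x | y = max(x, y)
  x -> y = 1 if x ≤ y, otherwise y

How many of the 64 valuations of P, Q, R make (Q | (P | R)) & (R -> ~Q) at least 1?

value 1: 13 assignments (counts)
value 2/3: 9 assignments
value 1/3: 5 assignments
value 0: 37 assignments
So 13 of the 64 assignments meet the threshold.

13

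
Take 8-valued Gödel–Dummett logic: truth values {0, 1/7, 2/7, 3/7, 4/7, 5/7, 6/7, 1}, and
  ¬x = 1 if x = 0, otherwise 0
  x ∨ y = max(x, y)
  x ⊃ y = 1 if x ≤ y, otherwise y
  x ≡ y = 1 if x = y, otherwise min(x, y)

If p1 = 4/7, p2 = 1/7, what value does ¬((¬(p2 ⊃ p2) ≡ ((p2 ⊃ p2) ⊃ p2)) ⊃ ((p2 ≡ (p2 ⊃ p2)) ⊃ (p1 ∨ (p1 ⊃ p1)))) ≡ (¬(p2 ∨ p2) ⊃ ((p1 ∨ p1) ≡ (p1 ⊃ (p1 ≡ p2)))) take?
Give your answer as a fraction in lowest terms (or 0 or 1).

0

p2 ⊃ p2 = 1/7 ⊃ 1/7 = 1
¬(p2 ⊃ p2) = ¬1 = 0
p2 ⊃ p2 = 1/7 ⊃ 1/7 = 1
(p2 ⊃ p2) ⊃ p2 = 1 ⊃ 1/7 = 1/7
¬(p2 ⊃ p2) ≡ ((p2 ⊃ p2) ⊃ p2) = 0 ≡ 1/7 = 0
p2 ⊃ p2 = 1/7 ⊃ 1/7 = 1
p2 ≡ (p2 ⊃ p2) = 1/7 ≡ 1 = 1/7
p1 ⊃ p1 = 4/7 ⊃ 4/7 = 1
p1 ∨ (p1 ⊃ p1) = 4/7 ∨ 1 = 1
(p2 ≡ (p2 ⊃ p2)) ⊃ (p1 ∨ (p1 ⊃ p1)) = 1/7 ⊃ 1 = 1
(¬(p2 ⊃ p2) ≡ ((p2 ⊃ p2) ⊃ p2)) ⊃ ((p2 ≡ (p2 ⊃ p2)) ⊃ (p1 ∨ (p1 ⊃ p1))) = 0 ⊃ 1 = 1
¬((¬(p2 ⊃ p2) ≡ ((p2 ⊃ p2) ⊃ p2)) ⊃ ((p2 ≡ (p2 ⊃ p2)) ⊃ (p1 ∨ (p1 ⊃ p1)))) = ¬1 = 0
p2 ∨ p2 = 1/7 ∨ 1/7 = 1/7
¬(p2 ∨ p2) = ¬1/7 = 0
p1 ∨ p1 = 4/7 ∨ 4/7 = 4/7
p1 ≡ p2 = 4/7 ≡ 1/7 = 1/7
p1 ⊃ (p1 ≡ p2) = 4/7 ⊃ 1/7 = 1/7
(p1 ∨ p1) ≡ (p1 ⊃ (p1 ≡ p2)) = 4/7 ≡ 1/7 = 1/7
¬(p2 ∨ p2) ⊃ ((p1 ∨ p1) ≡ (p1 ⊃ (p1 ≡ p2))) = 0 ⊃ 1/7 = 1
¬((¬(p2 ⊃ p2) ≡ ((p2 ⊃ p2) ⊃ p2)) ⊃ ((p2 ≡ (p2 ⊃ p2)) ⊃ (p1 ∨ (p1 ⊃ p1)))) ≡ (¬(p2 ∨ p2) ⊃ ((p1 ∨ p1) ≡ (p1 ⊃ (p1 ≡ p2)))) = 0 ≡ 1 = 0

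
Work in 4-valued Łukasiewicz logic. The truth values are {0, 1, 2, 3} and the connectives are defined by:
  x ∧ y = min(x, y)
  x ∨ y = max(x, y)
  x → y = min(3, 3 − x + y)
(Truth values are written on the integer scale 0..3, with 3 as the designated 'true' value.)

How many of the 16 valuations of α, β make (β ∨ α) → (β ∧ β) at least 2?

α = 0, β = 0 ↦ 3  ≥
α = 0, β = 1 ↦ 3  ≥
α = 0, β = 2 ↦ 3  ≥
α = 0, β = 3 ↦ 3  ≥
α = 1, β = 0 ↦ 2  ≥
α = 1, β = 1 ↦ 3  ≥
α = 1, β = 2 ↦ 3  ≥
α = 1, β = 3 ↦ 3  ≥
α = 2, β = 0 ↦ 1  <
α = 2, β = 1 ↦ 2  ≥
α = 2, β = 2 ↦ 3  ≥
α = 2, β = 3 ↦ 3  ≥
α = 3, β = 0 ↦ 0  <
α = 3, β = 1 ↦ 1  <
α = 3, β = 2 ↦ 2  ≥
α = 3, β = 3 ↦ 3  ≥
So 13 of the 16 assignments meet the threshold.

13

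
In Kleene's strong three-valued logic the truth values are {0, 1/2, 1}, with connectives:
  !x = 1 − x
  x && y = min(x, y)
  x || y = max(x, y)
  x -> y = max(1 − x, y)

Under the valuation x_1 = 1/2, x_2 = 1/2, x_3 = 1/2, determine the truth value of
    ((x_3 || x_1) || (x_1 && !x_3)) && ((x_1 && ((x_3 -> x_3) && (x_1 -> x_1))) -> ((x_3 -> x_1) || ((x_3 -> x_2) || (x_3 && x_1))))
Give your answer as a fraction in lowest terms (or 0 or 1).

x_3 || x_1 = 1/2 || 1/2 = 1/2
!x_3 = !1/2 = 1/2
x_1 && !x_3 = 1/2 && 1/2 = 1/2
(x_3 || x_1) || (x_1 && !x_3) = 1/2 || 1/2 = 1/2
x_3 -> x_3 = 1/2 -> 1/2 = 1/2
x_1 -> x_1 = 1/2 -> 1/2 = 1/2
(x_3 -> x_3) && (x_1 -> x_1) = 1/2 && 1/2 = 1/2
x_1 && ((x_3 -> x_3) && (x_1 -> x_1)) = 1/2 && 1/2 = 1/2
x_3 -> x_1 = 1/2 -> 1/2 = 1/2
x_3 -> x_2 = 1/2 -> 1/2 = 1/2
x_3 && x_1 = 1/2 && 1/2 = 1/2
(x_3 -> x_2) || (x_3 && x_1) = 1/2 || 1/2 = 1/2
(x_3 -> x_1) || ((x_3 -> x_2) || (x_3 && x_1)) = 1/2 || 1/2 = 1/2
(x_1 && ((x_3 -> x_3) && (x_1 -> x_1))) -> ((x_3 -> x_1) || ((x_3 -> x_2) || (x_3 && x_1))) = 1/2 -> 1/2 = 1/2
((x_3 || x_1) || (x_1 && !x_3)) && ((x_1 && ((x_3 -> x_3) && (x_1 -> x_1))) -> ((x_3 -> x_1) || ((x_3 -> x_2) || (x_3 && x_1)))) = 1/2 && 1/2 = 1/2

1/2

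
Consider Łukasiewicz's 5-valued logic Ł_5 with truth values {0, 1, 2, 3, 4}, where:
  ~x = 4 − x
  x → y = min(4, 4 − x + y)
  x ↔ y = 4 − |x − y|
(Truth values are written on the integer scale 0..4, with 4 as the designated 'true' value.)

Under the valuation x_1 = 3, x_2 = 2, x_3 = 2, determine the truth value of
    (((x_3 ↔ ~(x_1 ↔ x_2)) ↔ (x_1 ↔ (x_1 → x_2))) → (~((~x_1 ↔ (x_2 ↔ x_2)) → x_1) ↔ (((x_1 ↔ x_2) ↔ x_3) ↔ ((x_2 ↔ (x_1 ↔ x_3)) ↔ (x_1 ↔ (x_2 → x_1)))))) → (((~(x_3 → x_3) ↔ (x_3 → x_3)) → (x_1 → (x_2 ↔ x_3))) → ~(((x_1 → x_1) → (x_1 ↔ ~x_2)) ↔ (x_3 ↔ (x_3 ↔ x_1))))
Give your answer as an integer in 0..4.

2

x_1 ↔ x_2 = 3 ↔ 2 = 3
~(x_1 ↔ x_2) = ~3 = 1
x_3 ↔ ~(x_1 ↔ x_2) = 2 ↔ 1 = 3
x_1 → x_2 = 3 → 2 = 3
x_1 ↔ (x_1 → x_2) = 3 ↔ 3 = 4
(x_3 ↔ ~(x_1 ↔ x_2)) ↔ (x_1 ↔ (x_1 → x_2)) = 3 ↔ 4 = 3
~x_1 = ~3 = 1
x_2 ↔ x_2 = 2 ↔ 2 = 4
~x_1 ↔ (x_2 ↔ x_2) = 1 ↔ 4 = 1
(~x_1 ↔ (x_2 ↔ x_2)) → x_1 = 1 → 3 = 4
~((~x_1 ↔ (x_2 ↔ x_2)) → x_1) = ~4 = 0
x_1 ↔ x_2 = 3 ↔ 2 = 3
(x_1 ↔ x_2) ↔ x_3 = 3 ↔ 2 = 3
x_1 ↔ x_3 = 3 ↔ 2 = 3
x_2 ↔ (x_1 ↔ x_3) = 2 ↔ 3 = 3
x_2 → x_1 = 2 → 3 = 4
x_1 ↔ (x_2 → x_1) = 3 ↔ 4 = 3
(x_2 ↔ (x_1 ↔ x_3)) ↔ (x_1 ↔ (x_2 → x_1)) = 3 ↔ 3 = 4
((x_1 ↔ x_2) ↔ x_3) ↔ ((x_2 ↔ (x_1 ↔ x_3)) ↔ (x_1 ↔ (x_2 → x_1))) = 3 ↔ 4 = 3
~((~x_1 ↔ (x_2 ↔ x_2)) → x_1) ↔ (((x_1 ↔ x_2) ↔ x_3) ↔ ((x_2 ↔ (x_1 ↔ x_3)) ↔ (x_1 ↔ (x_2 → x_1)))) = 0 ↔ 3 = 1
((x_3 ↔ ~(x_1 ↔ x_2)) ↔ (x_1 ↔ (x_1 → x_2))) → (~((~x_1 ↔ (x_2 ↔ x_2)) → x_1) ↔ (((x_1 ↔ x_2) ↔ x_3) ↔ ((x_2 ↔ (x_1 ↔ x_3)) ↔ (x_1 ↔ (x_2 → x_1))))) = 3 → 1 = 2
x_3 → x_3 = 2 → 2 = 4
~(x_3 → x_3) = ~4 = 0
x_3 → x_3 = 2 → 2 = 4
~(x_3 → x_3) ↔ (x_3 → x_3) = 0 ↔ 4 = 0
x_2 ↔ x_3 = 2 ↔ 2 = 4
x_1 → (x_2 ↔ x_3) = 3 → 4 = 4
(~(x_3 → x_3) ↔ (x_3 → x_3)) → (x_1 → (x_2 ↔ x_3)) = 0 → 4 = 4
x_1 → x_1 = 3 → 3 = 4
~x_2 = ~2 = 2
x_1 ↔ ~x_2 = 3 ↔ 2 = 3
(x_1 → x_1) → (x_1 ↔ ~x_2) = 4 → 3 = 3
x_3 ↔ x_1 = 2 ↔ 3 = 3
x_3 ↔ (x_3 ↔ x_1) = 2 ↔ 3 = 3
((x_1 → x_1) → (x_1 ↔ ~x_2)) ↔ (x_3 ↔ (x_3 ↔ x_1)) = 3 ↔ 3 = 4
~(((x_1 → x_1) → (x_1 ↔ ~x_2)) ↔ (x_3 ↔ (x_3 ↔ x_1))) = ~4 = 0
((~(x_3 → x_3) ↔ (x_3 → x_3)) → (x_1 → (x_2 ↔ x_3))) → ~(((x_1 → x_1) → (x_1 ↔ ~x_2)) ↔ (x_3 ↔ (x_3 ↔ x_1))) = 4 → 0 = 0
(((x_3 ↔ ~(x_1 ↔ x_2)) ↔ (x_1 ↔ (x_1 → x_2))) → (~((~x_1 ↔ (x_2 ↔ x_2)) → x_1) ↔ (((x_1 ↔ x_2) ↔ x_3) ↔ ((x_2 ↔ (x_1 ↔ x_3)) ↔ (x_1 ↔ (x_2 → x_1)))))) → (((~(x_3 → x_3) ↔ (x_3 → x_3)) → (x_1 → (x_2 ↔ x_3))) → ~(((x_1 → x_1) → (x_1 ↔ ~x_2)) ↔ (x_3 ↔ (x_3 ↔ x_1)))) = 2 → 0 = 2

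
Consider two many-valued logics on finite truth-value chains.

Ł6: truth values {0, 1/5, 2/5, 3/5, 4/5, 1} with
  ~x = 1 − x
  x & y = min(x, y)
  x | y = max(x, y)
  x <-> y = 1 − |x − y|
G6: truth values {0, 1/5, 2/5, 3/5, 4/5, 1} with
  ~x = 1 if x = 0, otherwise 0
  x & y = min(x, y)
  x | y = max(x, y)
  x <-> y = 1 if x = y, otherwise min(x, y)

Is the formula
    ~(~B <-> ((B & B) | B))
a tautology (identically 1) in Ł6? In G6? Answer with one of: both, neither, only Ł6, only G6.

only G6

In Ł6: at B = 1/5 the value is 3/5 — not a tautology.
In G6: every assignment gives 1 — tautology.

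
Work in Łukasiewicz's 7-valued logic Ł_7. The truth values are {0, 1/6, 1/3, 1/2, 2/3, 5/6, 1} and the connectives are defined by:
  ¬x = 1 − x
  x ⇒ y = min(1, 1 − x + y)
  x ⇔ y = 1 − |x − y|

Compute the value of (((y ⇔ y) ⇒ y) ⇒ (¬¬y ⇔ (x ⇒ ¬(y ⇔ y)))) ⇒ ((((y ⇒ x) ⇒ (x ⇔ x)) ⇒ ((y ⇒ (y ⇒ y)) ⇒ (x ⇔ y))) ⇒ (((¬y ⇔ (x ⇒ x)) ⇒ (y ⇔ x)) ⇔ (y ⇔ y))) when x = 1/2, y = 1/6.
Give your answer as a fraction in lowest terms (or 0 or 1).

y ⇔ y = 1/6 ⇔ 1/6 = 1
(y ⇔ y) ⇒ y = 1 ⇒ 1/6 = 1/6
¬y = ¬1/6 = 5/6
¬¬y = ¬5/6 = 1/6
y ⇔ y = 1/6 ⇔ 1/6 = 1
¬(y ⇔ y) = ¬1 = 0
x ⇒ ¬(y ⇔ y) = 1/2 ⇒ 0 = 1/2
¬¬y ⇔ (x ⇒ ¬(y ⇔ y)) = 1/6 ⇔ 1/2 = 2/3
((y ⇔ y) ⇒ y) ⇒ (¬¬y ⇔ (x ⇒ ¬(y ⇔ y))) = 1/6 ⇒ 2/3 = 1
y ⇒ x = 1/6 ⇒ 1/2 = 1
x ⇔ x = 1/2 ⇔ 1/2 = 1
(y ⇒ x) ⇒ (x ⇔ x) = 1 ⇒ 1 = 1
y ⇒ y = 1/6 ⇒ 1/6 = 1
y ⇒ (y ⇒ y) = 1/6 ⇒ 1 = 1
x ⇔ y = 1/2 ⇔ 1/6 = 2/3
(y ⇒ (y ⇒ y)) ⇒ (x ⇔ y) = 1 ⇒ 2/3 = 2/3
((y ⇒ x) ⇒ (x ⇔ x)) ⇒ ((y ⇒ (y ⇒ y)) ⇒ (x ⇔ y)) = 1 ⇒ 2/3 = 2/3
¬y = ¬1/6 = 5/6
x ⇒ x = 1/2 ⇒ 1/2 = 1
¬y ⇔ (x ⇒ x) = 5/6 ⇔ 1 = 5/6
y ⇔ x = 1/6 ⇔ 1/2 = 2/3
(¬y ⇔ (x ⇒ x)) ⇒ (y ⇔ x) = 5/6 ⇒ 2/3 = 5/6
y ⇔ y = 1/6 ⇔ 1/6 = 1
((¬y ⇔ (x ⇒ x)) ⇒ (y ⇔ x)) ⇔ (y ⇔ y) = 5/6 ⇔ 1 = 5/6
(((y ⇒ x) ⇒ (x ⇔ x)) ⇒ ((y ⇒ (y ⇒ y)) ⇒ (x ⇔ y))) ⇒ (((¬y ⇔ (x ⇒ x)) ⇒ (y ⇔ x)) ⇔ (y ⇔ y)) = 2/3 ⇒ 5/6 = 1
(((y ⇔ y) ⇒ y) ⇒ (¬¬y ⇔ (x ⇒ ¬(y ⇔ y)))) ⇒ ((((y ⇒ x) ⇒ (x ⇔ x)) ⇒ ((y ⇒ (y ⇒ y)) ⇒ (x ⇔ y))) ⇒ (((¬y ⇔ (x ⇒ x)) ⇒ (y ⇔ x)) ⇔ (y ⇔ y))) = 1 ⇒ 1 = 1

1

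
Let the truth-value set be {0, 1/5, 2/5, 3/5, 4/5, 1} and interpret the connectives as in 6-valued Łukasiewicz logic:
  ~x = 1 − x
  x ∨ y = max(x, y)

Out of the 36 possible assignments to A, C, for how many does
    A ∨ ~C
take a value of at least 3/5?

27

value 1: 11 assignments (counts)
value 4/5: 9 assignments (counts)
value 3/5: 7 assignments (counts)
value 2/5: 5 assignments
value 1/5: 3 assignments
value 0: 1 assignment
So 27 of the 36 assignments meet the threshold.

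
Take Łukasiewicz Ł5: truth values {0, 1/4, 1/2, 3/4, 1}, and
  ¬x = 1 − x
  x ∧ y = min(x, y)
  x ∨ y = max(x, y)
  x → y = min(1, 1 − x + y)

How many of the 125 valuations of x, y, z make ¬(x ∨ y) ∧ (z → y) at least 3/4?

10

value 1: 1 assignment (counts)
value 3/4: 9 assignments (counts)
value 1/2: 26 assignments
value 1/4: 40 assignments
value 0: 49 assignments
So 10 of the 125 assignments meet the threshold.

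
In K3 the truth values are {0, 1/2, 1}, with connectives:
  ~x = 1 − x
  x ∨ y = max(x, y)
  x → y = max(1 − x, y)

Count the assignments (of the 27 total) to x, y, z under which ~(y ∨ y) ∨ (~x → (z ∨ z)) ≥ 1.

value 1: 19 assignments (counts)
value 1/2: 7 assignments
value 0: 1 assignment
So 19 of the 27 assignments meet the threshold.

19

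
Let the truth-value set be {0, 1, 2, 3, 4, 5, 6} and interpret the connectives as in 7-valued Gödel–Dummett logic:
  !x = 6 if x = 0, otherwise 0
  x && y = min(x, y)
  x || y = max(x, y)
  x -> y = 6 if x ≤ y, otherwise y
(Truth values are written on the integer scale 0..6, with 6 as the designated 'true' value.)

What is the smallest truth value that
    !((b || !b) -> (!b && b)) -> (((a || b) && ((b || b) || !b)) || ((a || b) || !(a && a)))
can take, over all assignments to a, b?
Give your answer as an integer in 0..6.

1

Take a = 1, b = 0:
!b = !0 = 6
b || !b = 0 || 6 = 6
!b = !0 = 6
!b && b = 6 && 0 = 0
(b || !b) -> (!b && b) = 6 -> 0 = 0
!((b || !b) -> (!b && b)) = !0 = 6
a || b = 1 || 0 = 1
b || b = 0 || 0 = 0
!b = !0 = 6
(b || b) || !b = 0 || 6 = 6
(a || b) && ((b || b) || !b) = 1 && 6 = 1
a || b = 1 || 0 = 1
a && a = 1 && 1 = 1
!(a && a) = !1 = 0
(a || b) || !(a && a) = 1 || 0 = 1
((a || b) && ((b || b) || !b)) || ((a || b) || !(a && a)) = 1 || 1 = 1
!((b || !b) -> (!b && b)) -> (((a || b) && ((b || b) || !b)) || ((a || b) || !(a && a))) = 6 -> 1 = 1
No assignment yields a value below 1, so this is the minimum.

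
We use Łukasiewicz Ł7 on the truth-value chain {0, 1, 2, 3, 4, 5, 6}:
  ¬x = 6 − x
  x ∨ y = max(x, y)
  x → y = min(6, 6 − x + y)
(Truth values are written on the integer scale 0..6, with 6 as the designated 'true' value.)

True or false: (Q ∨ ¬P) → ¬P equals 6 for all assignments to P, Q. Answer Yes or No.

No

Counterexample: take P = 1, Q = 6.
¬P = ¬1 = 5
Q ∨ ¬P = 6 ∨ 5 = 6
(Q ∨ ¬P) → ¬P = 6 → 5 = 5
This gives 5 ≠ 6.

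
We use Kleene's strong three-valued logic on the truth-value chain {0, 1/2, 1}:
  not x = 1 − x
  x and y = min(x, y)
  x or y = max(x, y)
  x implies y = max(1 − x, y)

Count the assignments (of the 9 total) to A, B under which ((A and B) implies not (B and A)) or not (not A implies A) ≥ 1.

5

A = 0, B = 0 ↦ 1  ≥
A = 0, B = 1/2 ↦ 1  ≥
A = 0, B = 1 ↦ 1  ≥
A = 1/2, B = 0 ↦ 1  ≥
A = 1/2, B = 1/2 ↦ 1/2  <
A = 1/2, B = 1 ↦ 1/2  <
A = 1, B = 0 ↦ 1  ≥
A = 1, B = 1/2 ↦ 1/2  <
A = 1, B = 1 ↦ 0  <
So 5 of the 9 assignments meet the threshold.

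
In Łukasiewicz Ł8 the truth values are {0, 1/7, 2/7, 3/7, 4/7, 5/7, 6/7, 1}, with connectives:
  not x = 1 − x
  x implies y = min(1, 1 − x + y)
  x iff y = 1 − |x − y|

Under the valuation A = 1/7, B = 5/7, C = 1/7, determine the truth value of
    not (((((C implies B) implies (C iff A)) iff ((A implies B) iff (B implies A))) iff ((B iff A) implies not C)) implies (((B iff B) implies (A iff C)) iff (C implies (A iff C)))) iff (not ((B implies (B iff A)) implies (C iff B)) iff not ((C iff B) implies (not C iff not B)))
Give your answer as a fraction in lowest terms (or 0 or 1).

2/7

C implies B = 1/7 implies 5/7 = 1
C iff A = 1/7 iff 1/7 = 1
(C implies B) implies (C iff A) = 1 implies 1 = 1
A implies B = 1/7 implies 5/7 = 1
B implies A = 5/7 implies 1/7 = 3/7
(A implies B) iff (B implies A) = 1 iff 3/7 = 3/7
((C implies B) implies (C iff A)) iff ((A implies B) iff (B implies A)) = 1 iff 3/7 = 3/7
B iff A = 5/7 iff 1/7 = 3/7
not C = not 1/7 = 6/7
(B iff A) implies not C = 3/7 implies 6/7 = 1
(((C implies B) implies (C iff A)) iff ((A implies B) iff (B implies A))) iff ((B iff A) implies not C) = 3/7 iff 1 = 3/7
B iff B = 5/7 iff 5/7 = 1
A iff C = 1/7 iff 1/7 = 1
(B iff B) implies (A iff C) = 1 implies 1 = 1
A iff C = 1/7 iff 1/7 = 1
C implies (A iff C) = 1/7 implies 1 = 1
((B iff B) implies (A iff C)) iff (C implies (A iff C)) = 1 iff 1 = 1
((((C implies B) implies (C iff A)) iff ((A implies B) iff (B implies A))) iff ((B iff A) implies not C)) implies (((B iff B) implies (A iff C)) iff (C implies (A iff C))) = 3/7 implies 1 = 1
not (((((C implies B) implies (C iff A)) iff ((A implies B) iff (B implies A))) iff ((B iff A) implies not C)) implies (((B iff B) implies (A iff C)) iff (C implies (A iff C)))) = not 1 = 0
B iff A = 5/7 iff 1/7 = 3/7
B implies (B iff A) = 5/7 implies 3/7 = 5/7
C iff B = 1/7 iff 5/7 = 3/7
(B implies (B iff A)) implies (C iff B) = 5/7 implies 3/7 = 5/7
not ((B implies (B iff A)) implies (C iff B)) = not 5/7 = 2/7
C iff B = 1/7 iff 5/7 = 3/7
not C = not 1/7 = 6/7
not B = not 5/7 = 2/7
not C iff not B = 6/7 iff 2/7 = 3/7
(C iff B) implies (not C iff not B) = 3/7 implies 3/7 = 1
not ((C iff B) implies (not C iff not B)) = not 1 = 0
not ((B implies (B iff A)) implies (C iff B)) iff not ((C iff B) implies (not C iff not B)) = 2/7 iff 0 = 5/7
not (((((C implies B) implies (C iff A)) iff ((A implies B) iff (B implies A))) iff ((B iff A) implies not C)) implies (((B iff B) implies (A iff C)) iff (C implies (A iff C)))) iff (not ((B implies (B iff A)) implies (C iff B)) iff not ((C iff B) implies (not C iff not B))) = 0 iff 5/7 = 2/7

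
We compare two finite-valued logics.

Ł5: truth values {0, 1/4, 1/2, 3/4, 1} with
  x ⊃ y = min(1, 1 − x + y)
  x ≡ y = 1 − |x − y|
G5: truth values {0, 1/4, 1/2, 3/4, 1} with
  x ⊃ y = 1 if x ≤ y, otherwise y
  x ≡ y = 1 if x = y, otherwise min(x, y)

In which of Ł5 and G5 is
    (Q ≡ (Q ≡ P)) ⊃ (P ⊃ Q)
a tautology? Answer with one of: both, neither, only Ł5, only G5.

neither

In Ł5: at P = 3/4, Q = 0 the value is 1/2 — not a tautology.
In G5: at P = 1/4, Q = 0 the value is 0 — not a tautology.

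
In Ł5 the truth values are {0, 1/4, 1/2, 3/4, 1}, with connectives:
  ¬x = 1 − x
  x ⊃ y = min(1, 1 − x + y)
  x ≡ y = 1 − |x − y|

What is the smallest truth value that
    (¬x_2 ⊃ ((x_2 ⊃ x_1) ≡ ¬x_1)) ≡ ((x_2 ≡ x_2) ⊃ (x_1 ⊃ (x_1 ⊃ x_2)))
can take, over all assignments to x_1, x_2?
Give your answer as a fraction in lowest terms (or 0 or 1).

Take x_1 = 1/2, x_2 = 0:
¬x_2 = ¬0 = 1
x_2 ⊃ x_1 = 0 ⊃ 1/2 = 1
¬x_1 = ¬1/2 = 1/2
(x_2 ⊃ x_1) ≡ ¬x_1 = 1 ≡ 1/2 = 1/2
¬x_2 ⊃ ((x_2 ⊃ x_1) ≡ ¬x_1) = 1 ⊃ 1/2 = 1/2
x_2 ≡ x_2 = 0 ≡ 0 = 1
x_1 ⊃ x_2 = 1/2 ⊃ 0 = 1/2
x_1 ⊃ (x_1 ⊃ x_2) = 1/2 ⊃ 1/2 = 1
(x_2 ≡ x_2) ⊃ (x_1 ⊃ (x_1 ⊃ x_2)) = 1 ⊃ 1 = 1
(¬x_2 ⊃ ((x_2 ⊃ x_1) ≡ ¬x_1)) ≡ ((x_2 ≡ x_2) ⊃ (x_1 ⊃ (x_1 ⊃ x_2))) = 1/2 ≡ 1 = 1/2
No assignment yields a value below 1/2, so this is the minimum.

1/2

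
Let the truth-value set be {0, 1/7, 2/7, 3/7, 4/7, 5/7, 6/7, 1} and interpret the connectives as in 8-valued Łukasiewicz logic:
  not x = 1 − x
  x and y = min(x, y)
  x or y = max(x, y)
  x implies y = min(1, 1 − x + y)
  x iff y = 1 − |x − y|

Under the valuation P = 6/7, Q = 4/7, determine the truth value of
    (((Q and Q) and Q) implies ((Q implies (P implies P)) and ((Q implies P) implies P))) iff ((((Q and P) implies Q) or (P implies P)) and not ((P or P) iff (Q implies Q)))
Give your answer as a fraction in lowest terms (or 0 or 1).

Q and Q = 4/7 and 4/7 = 4/7
(Q and Q) and Q = 4/7 and 4/7 = 4/7
P implies P = 6/7 implies 6/7 = 1
Q implies (P implies P) = 4/7 implies 1 = 1
Q implies P = 4/7 implies 6/7 = 1
(Q implies P) implies P = 1 implies 6/7 = 6/7
(Q implies (P implies P)) and ((Q implies P) implies P) = 1 and 6/7 = 6/7
((Q and Q) and Q) implies ((Q implies (P implies P)) and ((Q implies P) implies P)) = 4/7 implies 6/7 = 1
Q and P = 4/7 and 6/7 = 4/7
(Q and P) implies Q = 4/7 implies 4/7 = 1
P implies P = 6/7 implies 6/7 = 1
((Q and P) implies Q) or (P implies P) = 1 or 1 = 1
P or P = 6/7 or 6/7 = 6/7
Q implies Q = 4/7 implies 4/7 = 1
(P or P) iff (Q implies Q) = 6/7 iff 1 = 6/7
not ((P or P) iff (Q implies Q)) = not 6/7 = 1/7
(((Q and P) implies Q) or (P implies P)) and not ((P or P) iff (Q implies Q)) = 1 and 1/7 = 1/7
(((Q and Q) and Q) implies ((Q implies (P implies P)) and ((Q implies P) implies P))) iff ((((Q and P) implies Q) or (P implies P)) and not ((P or P) iff (Q implies Q))) = 1 iff 1/7 = 1/7

1/7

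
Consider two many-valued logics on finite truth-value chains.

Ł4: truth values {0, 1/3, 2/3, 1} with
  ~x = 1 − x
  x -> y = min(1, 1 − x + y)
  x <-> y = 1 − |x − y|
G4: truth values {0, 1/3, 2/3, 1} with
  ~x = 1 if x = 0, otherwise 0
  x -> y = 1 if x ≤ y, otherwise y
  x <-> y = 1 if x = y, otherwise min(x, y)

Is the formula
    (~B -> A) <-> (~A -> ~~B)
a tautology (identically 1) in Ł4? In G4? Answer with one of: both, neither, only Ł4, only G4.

In Ł4: every assignment gives 1 — tautology.
In G4: at A = 1/3, B = 0 the value is 1/3 — not a tautology.

only Ł4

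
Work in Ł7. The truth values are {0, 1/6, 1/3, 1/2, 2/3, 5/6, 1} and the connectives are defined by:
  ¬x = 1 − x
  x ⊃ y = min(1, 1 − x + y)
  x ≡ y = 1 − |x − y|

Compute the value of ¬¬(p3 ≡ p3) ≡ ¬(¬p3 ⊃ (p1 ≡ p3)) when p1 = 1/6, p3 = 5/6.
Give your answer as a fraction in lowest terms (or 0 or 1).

p3 ≡ p3 = 5/6 ≡ 5/6 = 1
¬(p3 ≡ p3) = ¬1 = 0
¬¬(p3 ≡ p3) = ¬0 = 1
¬p3 = ¬5/6 = 1/6
p1 ≡ p3 = 1/6 ≡ 5/6 = 1/3
¬p3 ⊃ (p1 ≡ p3) = 1/6 ⊃ 1/3 = 1
¬(¬p3 ⊃ (p1 ≡ p3)) = ¬1 = 0
¬¬(p3 ≡ p3) ≡ ¬(¬p3 ⊃ (p1 ≡ p3)) = 1 ≡ 0 = 0

0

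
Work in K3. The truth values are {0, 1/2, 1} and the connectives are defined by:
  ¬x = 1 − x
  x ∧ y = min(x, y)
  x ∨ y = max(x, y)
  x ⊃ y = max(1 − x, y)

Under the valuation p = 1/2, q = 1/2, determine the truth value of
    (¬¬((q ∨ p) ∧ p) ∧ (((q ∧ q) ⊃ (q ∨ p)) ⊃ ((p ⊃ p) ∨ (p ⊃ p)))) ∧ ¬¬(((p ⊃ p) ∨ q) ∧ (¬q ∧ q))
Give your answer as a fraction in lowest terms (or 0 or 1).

q ∨ p = 1/2 ∨ 1/2 = 1/2
(q ∨ p) ∧ p = 1/2 ∧ 1/2 = 1/2
¬((q ∨ p) ∧ p) = ¬1/2 = 1/2
¬¬((q ∨ p) ∧ p) = ¬1/2 = 1/2
q ∧ q = 1/2 ∧ 1/2 = 1/2
q ∨ p = 1/2 ∨ 1/2 = 1/2
(q ∧ q) ⊃ (q ∨ p) = 1/2 ⊃ 1/2 = 1/2
p ⊃ p = 1/2 ⊃ 1/2 = 1/2
p ⊃ p = 1/2 ⊃ 1/2 = 1/2
(p ⊃ p) ∨ (p ⊃ p) = 1/2 ∨ 1/2 = 1/2
((q ∧ q) ⊃ (q ∨ p)) ⊃ ((p ⊃ p) ∨ (p ⊃ p)) = 1/2 ⊃ 1/2 = 1/2
¬¬((q ∨ p) ∧ p) ∧ (((q ∧ q) ⊃ (q ∨ p)) ⊃ ((p ⊃ p) ∨ (p ⊃ p))) = 1/2 ∧ 1/2 = 1/2
p ⊃ p = 1/2 ⊃ 1/2 = 1/2
(p ⊃ p) ∨ q = 1/2 ∨ 1/2 = 1/2
¬q = ¬1/2 = 1/2
¬q ∧ q = 1/2 ∧ 1/2 = 1/2
((p ⊃ p) ∨ q) ∧ (¬q ∧ q) = 1/2 ∧ 1/2 = 1/2
¬(((p ⊃ p) ∨ q) ∧ (¬q ∧ q)) = ¬1/2 = 1/2
¬¬(((p ⊃ p) ∨ q) ∧ (¬q ∧ q)) = ¬1/2 = 1/2
(¬¬((q ∨ p) ∧ p) ∧ (((q ∧ q) ⊃ (q ∨ p)) ⊃ ((p ⊃ p) ∨ (p ⊃ p)))) ∧ ¬¬(((p ⊃ p) ∨ q) ∧ (¬q ∧ q)) = 1/2 ∧ 1/2 = 1/2

1/2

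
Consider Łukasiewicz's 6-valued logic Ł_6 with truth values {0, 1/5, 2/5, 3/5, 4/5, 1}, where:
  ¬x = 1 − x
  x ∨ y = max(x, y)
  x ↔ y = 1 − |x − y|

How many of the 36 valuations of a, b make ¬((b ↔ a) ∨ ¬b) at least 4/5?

3

value 1: 1 assignment (counts)
value 4/5: 2 assignments (counts)
value 3/5: 3 assignments
value 2/5: 7 assignments
value 1/5: 12 assignments
value 0: 11 assignments
So 3 of the 36 assignments meet the threshold.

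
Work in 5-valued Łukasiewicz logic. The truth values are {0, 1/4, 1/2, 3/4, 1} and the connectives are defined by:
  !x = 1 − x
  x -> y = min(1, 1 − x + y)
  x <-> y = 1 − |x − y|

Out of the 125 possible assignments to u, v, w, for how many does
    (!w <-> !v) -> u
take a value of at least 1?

65

value 1: 65 assignments (counts)
value 3/4: 23 assignments
value 1/2: 19 assignments
value 1/4: 13 assignments
value 0: 5 assignments
So 65 of the 125 assignments meet the threshold.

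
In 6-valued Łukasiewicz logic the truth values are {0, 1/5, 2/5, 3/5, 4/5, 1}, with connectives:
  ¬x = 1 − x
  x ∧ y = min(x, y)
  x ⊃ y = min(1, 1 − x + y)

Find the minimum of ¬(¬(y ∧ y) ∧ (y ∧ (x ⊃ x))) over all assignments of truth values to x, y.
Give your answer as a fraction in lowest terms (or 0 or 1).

Take x = 0, y = 2/5:
y ∧ y = 2/5 ∧ 2/5 = 2/5
¬(y ∧ y) = ¬2/5 = 3/5
x ⊃ x = 0 ⊃ 0 = 1
y ∧ (x ⊃ x) = 2/5 ∧ 1 = 2/5
¬(y ∧ y) ∧ (y ∧ (x ⊃ x)) = 3/5 ∧ 2/5 = 2/5
¬(¬(y ∧ y) ∧ (y ∧ (x ⊃ x))) = ¬2/5 = 3/5
No assignment yields a value below 3/5, so this is the minimum.

3/5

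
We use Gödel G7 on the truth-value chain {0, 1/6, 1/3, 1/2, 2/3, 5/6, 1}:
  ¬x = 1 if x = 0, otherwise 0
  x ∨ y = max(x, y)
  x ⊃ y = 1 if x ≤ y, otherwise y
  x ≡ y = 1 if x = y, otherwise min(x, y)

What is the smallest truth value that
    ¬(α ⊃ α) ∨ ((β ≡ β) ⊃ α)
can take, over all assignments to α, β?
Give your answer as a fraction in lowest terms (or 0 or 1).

0

Take α = 0, β = 0:
α ⊃ α = 0 ⊃ 0 = 1
¬(α ⊃ α) = ¬1 = 0
β ≡ β = 0 ≡ 0 = 1
(β ≡ β) ⊃ α = 1 ⊃ 0 = 0
¬(α ⊃ α) ∨ ((β ≡ β) ⊃ α) = 0 ∨ 0 = 0
No assignment yields a value below 0, so this is the minimum.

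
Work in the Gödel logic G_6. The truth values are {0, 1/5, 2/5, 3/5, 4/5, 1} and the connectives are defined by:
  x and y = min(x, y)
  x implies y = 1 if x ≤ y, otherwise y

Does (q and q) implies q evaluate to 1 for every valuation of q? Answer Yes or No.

q = 0 ↦ 1
q = 1/5 ↦ 1
q = 2/5 ↦ 1
q = 3/5 ↦ 1
q = 4/5 ↦ 1
q = 1 ↦ 1
Every assignment gives a value ≥ 1.

Yes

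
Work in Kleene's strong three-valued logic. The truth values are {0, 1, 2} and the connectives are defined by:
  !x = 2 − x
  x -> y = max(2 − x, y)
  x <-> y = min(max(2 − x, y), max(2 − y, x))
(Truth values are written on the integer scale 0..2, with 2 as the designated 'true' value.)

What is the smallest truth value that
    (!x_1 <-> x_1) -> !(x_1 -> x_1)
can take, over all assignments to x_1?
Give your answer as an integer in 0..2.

1

Take x_1 = 1:
!x_1 = !1 = 1
!x_1 <-> x_1 = 1 <-> 1 = 1
x_1 -> x_1 = 1 -> 1 = 1
!(x_1 -> x_1) = !1 = 1
(!x_1 <-> x_1) -> !(x_1 -> x_1) = 1 -> 1 = 1
No assignment yields a value below 1, so this is the minimum.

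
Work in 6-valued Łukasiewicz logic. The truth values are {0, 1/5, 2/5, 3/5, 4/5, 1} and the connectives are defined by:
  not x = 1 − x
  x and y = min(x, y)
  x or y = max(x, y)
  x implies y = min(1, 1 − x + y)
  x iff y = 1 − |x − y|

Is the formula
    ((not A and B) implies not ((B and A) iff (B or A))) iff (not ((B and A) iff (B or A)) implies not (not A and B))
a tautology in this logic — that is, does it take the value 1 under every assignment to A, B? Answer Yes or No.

Counterexample: take A = 0, B = 3/5.
not A = not 0 = 1
not A and B = 1 and 3/5 = 3/5
B and A = 3/5 and 0 = 0
B or A = 3/5 or 0 = 3/5
(B and A) iff (B or A) = 0 iff 3/5 = 2/5
not ((B and A) iff (B or A)) = not 2/5 = 3/5
(not A and B) implies not ((B and A) iff (B or A)) = 3/5 implies 3/5 = 1
B and A = 3/5 and 0 = 0
B or A = 3/5 or 0 = 3/5
(B and A) iff (B or A) = 0 iff 3/5 = 2/5
not ((B and A) iff (B or A)) = not 2/5 = 3/5
not A = not 0 = 1
not A and B = 1 and 3/5 = 3/5
not (not A and B) = not 3/5 = 2/5
not ((B and A) iff (B or A)) implies not (not A and B) = 3/5 implies 2/5 = 4/5
((not A and B) implies not ((B and A) iff (B or A))) iff (not ((B and A) iff (B or A)) implies not (not A and B)) = 1 iff 4/5 = 4/5
This gives 4/5 ≠ 1.

No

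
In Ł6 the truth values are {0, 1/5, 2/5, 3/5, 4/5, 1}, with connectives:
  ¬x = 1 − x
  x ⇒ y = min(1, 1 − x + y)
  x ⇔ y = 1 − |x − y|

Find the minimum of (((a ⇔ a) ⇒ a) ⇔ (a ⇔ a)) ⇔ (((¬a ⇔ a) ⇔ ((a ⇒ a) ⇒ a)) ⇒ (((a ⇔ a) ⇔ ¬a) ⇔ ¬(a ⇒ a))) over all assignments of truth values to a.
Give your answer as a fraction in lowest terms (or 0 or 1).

3/5

Take a = 2/5:
a ⇔ a = 2/5 ⇔ 2/5 = 1
(a ⇔ a) ⇒ a = 1 ⇒ 2/5 = 2/5
a ⇔ a = 2/5 ⇔ 2/5 = 1
((a ⇔ a) ⇒ a) ⇔ (a ⇔ a) = 2/5 ⇔ 1 = 2/5
¬a = ¬2/5 = 3/5
¬a ⇔ a = 3/5 ⇔ 2/5 = 4/5
a ⇒ a = 2/5 ⇒ 2/5 = 1
(a ⇒ a) ⇒ a = 1 ⇒ 2/5 = 2/5
(¬a ⇔ a) ⇔ ((a ⇒ a) ⇒ a) = 4/5 ⇔ 2/5 = 3/5
a ⇔ a = 2/5 ⇔ 2/5 = 1
¬a = ¬2/5 = 3/5
(a ⇔ a) ⇔ ¬a = 1 ⇔ 3/5 = 3/5
a ⇒ a = 2/5 ⇒ 2/5 = 1
¬(a ⇒ a) = ¬1 = 0
((a ⇔ a) ⇔ ¬a) ⇔ ¬(a ⇒ a) = 3/5 ⇔ 0 = 2/5
((¬a ⇔ a) ⇔ ((a ⇒ a) ⇒ a)) ⇒ (((a ⇔ a) ⇔ ¬a) ⇔ ¬(a ⇒ a)) = 3/5 ⇒ 2/5 = 4/5
(((a ⇔ a) ⇒ a) ⇔ (a ⇔ a)) ⇔ (((¬a ⇔ a) ⇔ ((a ⇒ a) ⇒ a)) ⇒ (((a ⇔ a) ⇔ ¬a) ⇔ ¬(a ⇒ a))) = 2/5 ⇔ 4/5 = 3/5
No assignment yields a value below 3/5, so this is the minimum.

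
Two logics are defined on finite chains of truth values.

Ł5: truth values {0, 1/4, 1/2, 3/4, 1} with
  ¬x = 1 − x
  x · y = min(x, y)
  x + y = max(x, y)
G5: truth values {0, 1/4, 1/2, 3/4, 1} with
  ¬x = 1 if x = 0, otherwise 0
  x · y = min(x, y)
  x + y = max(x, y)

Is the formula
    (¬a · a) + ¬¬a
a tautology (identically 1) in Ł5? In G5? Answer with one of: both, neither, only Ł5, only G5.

neither

In Ł5: at a = 0 the value is 0 — not a tautology.
In G5: at a = 0 the value is 0 — not a tautology.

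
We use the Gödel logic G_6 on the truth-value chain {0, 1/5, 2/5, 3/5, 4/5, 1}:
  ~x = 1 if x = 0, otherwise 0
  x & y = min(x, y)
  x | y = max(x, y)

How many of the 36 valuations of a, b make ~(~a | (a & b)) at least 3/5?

5

value 1: 5 assignments (counts)
value 0: 31 assignments
So 5 of the 36 assignments meet the threshold.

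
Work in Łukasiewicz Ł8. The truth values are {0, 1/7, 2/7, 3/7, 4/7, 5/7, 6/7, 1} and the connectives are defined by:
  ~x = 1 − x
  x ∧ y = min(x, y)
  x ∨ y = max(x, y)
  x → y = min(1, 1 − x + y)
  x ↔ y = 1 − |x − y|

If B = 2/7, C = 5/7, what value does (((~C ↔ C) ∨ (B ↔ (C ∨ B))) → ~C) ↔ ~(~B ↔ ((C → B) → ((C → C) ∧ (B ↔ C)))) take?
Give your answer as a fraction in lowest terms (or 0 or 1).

~C = ~5/7 = 2/7
~C ↔ C = 2/7 ↔ 5/7 = 4/7
C ∨ B = 5/7 ∨ 2/7 = 5/7
B ↔ (C ∨ B) = 2/7 ↔ 5/7 = 4/7
(~C ↔ C) ∨ (B ↔ (C ∨ B)) = 4/7 ∨ 4/7 = 4/7
~C = ~5/7 = 2/7
((~C ↔ C) ∨ (B ↔ (C ∨ B))) → ~C = 4/7 → 2/7 = 5/7
~B = ~2/7 = 5/7
C → B = 5/7 → 2/7 = 4/7
C → C = 5/7 → 5/7 = 1
B ↔ C = 2/7 ↔ 5/7 = 4/7
(C → C) ∧ (B ↔ C) = 1 ∧ 4/7 = 4/7
(C → B) → ((C → C) ∧ (B ↔ C)) = 4/7 → 4/7 = 1
~B ↔ ((C → B) → ((C → C) ∧ (B ↔ C))) = 5/7 ↔ 1 = 5/7
~(~B ↔ ((C → B) → ((C → C) ∧ (B ↔ C)))) = ~5/7 = 2/7
(((~C ↔ C) ∨ (B ↔ (C ∨ B))) → ~C) ↔ ~(~B ↔ ((C → B) → ((C → C) ∧ (B ↔ C)))) = 5/7 ↔ 2/7 = 4/7

4/7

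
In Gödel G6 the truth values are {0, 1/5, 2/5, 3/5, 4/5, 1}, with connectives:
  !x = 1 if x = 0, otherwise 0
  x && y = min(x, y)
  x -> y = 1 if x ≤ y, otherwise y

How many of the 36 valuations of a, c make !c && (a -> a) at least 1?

6

value 1: 6 assignments (counts)
value 0: 30 assignments
So 6 of the 36 assignments meet the threshold.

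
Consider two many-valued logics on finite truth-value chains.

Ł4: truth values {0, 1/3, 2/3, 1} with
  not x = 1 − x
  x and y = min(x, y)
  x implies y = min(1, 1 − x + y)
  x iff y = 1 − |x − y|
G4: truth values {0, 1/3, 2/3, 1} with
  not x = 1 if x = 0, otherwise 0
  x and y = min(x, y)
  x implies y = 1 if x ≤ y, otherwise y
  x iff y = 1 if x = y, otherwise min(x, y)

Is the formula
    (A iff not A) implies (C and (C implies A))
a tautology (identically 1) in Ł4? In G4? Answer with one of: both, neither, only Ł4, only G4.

only G4

In Ł4: at A = 1/3, C = 0 the value is 1/3 — not a tautology.
In G4: every assignment gives 1 — tautology.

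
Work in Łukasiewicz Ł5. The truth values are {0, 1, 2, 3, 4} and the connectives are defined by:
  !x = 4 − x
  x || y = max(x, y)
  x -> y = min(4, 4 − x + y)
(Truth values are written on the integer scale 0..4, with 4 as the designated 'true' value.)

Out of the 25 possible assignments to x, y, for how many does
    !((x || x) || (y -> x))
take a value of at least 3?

value 4: 1 assignment (counts)
value 3: 2 assignments (counts)
value 2: 3 assignments
value 1: 4 assignments
value 0: 15 assignments
So 3 of the 25 assignments meet the threshold.

3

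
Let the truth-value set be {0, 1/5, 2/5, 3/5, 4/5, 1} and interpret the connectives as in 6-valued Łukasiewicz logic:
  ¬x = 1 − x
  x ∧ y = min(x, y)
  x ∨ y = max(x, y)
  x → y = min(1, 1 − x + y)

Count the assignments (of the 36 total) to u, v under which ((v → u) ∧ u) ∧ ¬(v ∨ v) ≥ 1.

1

value 1: 1 assignment (counts)
value 4/5: 3 assignments
value 3/5: 5 assignments
value 2/5: 7 assignments
value 1/5: 9 assignments
value 0: 11 assignments
So 1 of the 36 assignments meets the threshold.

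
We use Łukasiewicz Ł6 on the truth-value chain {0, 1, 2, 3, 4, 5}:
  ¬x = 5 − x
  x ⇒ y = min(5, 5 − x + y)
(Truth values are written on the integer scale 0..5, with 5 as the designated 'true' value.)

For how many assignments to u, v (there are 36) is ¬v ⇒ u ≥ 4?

value 5: 21 assignments (counts)
value 4: 5 assignments (counts)
value 3: 4 assignments
value 2: 3 assignments
value 1: 2 assignments
value 0: 1 assignment
So 26 of the 36 assignments meet the threshold.

26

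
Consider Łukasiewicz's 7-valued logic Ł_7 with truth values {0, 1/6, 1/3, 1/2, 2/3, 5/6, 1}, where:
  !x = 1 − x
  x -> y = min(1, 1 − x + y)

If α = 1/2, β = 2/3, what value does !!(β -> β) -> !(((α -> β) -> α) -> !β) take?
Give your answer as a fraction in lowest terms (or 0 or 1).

1/6

β -> β = 2/3 -> 2/3 = 1
!(β -> β) = !1 = 0
!!(β -> β) = !0 = 1
α -> β = 1/2 -> 2/3 = 1
(α -> β) -> α = 1 -> 1/2 = 1/2
!β = !2/3 = 1/3
((α -> β) -> α) -> !β = 1/2 -> 1/3 = 5/6
!(((α -> β) -> α) -> !β) = !5/6 = 1/6
!!(β -> β) -> !(((α -> β) -> α) -> !β) = 1 -> 1/6 = 1/6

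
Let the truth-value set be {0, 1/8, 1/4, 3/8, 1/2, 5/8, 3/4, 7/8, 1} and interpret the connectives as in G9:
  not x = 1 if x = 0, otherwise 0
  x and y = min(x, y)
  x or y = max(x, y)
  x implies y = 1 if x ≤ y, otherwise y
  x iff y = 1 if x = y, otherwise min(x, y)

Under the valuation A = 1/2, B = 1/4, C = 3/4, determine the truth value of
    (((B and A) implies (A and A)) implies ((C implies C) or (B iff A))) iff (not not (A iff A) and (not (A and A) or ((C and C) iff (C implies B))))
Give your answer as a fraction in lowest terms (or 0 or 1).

1/4

B and A = 1/4 and 1/2 = 1/4
A and A = 1/2 and 1/2 = 1/2
(B and A) implies (A and A) = 1/4 implies 1/2 = 1
C implies C = 3/4 implies 3/4 = 1
B iff A = 1/4 iff 1/2 = 1/4
(C implies C) or (B iff A) = 1 or 1/4 = 1
((B and A) implies (A and A)) implies ((C implies C) or (B iff A)) = 1 implies 1 = 1
A iff A = 1/2 iff 1/2 = 1
not (A iff A) = not 1 = 0
not not (A iff A) = not 0 = 1
A and A = 1/2 and 1/2 = 1/2
not (A and A) = not 1/2 = 0
C and C = 3/4 and 3/4 = 3/4
C implies B = 3/4 implies 1/4 = 1/4
(C and C) iff (C implies B) = 3/4 iff 1/4 = 1/4
not (A and A) or ((C and C) iff (C implies B)) = 0 or 1/4 = 1/4
not not (A iff A) and (not (A and A) or ((C and C) iff (C implies B))) = 1 and 1/4 = 1/4
(((B and A) implies (A and A)) implies ((C implies C) or (B iff A))) iff (not not (A iff A) and (not (A and A) or ((C and C) iff (C implies B)))) = 1 iff 1/4 = 1/4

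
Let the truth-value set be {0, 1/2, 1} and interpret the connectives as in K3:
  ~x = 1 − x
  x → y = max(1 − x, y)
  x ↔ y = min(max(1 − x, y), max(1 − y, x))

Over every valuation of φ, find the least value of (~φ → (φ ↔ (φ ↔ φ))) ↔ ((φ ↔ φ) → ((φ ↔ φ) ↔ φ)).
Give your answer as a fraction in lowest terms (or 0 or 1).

1/2

Take φ = 1/2:
~φ = ~1/2 = 1/2
φ ↔ φ = 1/2 ↔ 1/2 = 1/2
φ ↔ (φ ↔ φ) = 1/2 ↔ 1/2 = 1/2
~φ → (φ ↔ (φ ↔ φ)) = 1/2 → 1/2 = 1/2
φ ↔ φ = 1/2 ↔ 1/2 = 1/2
φ ↔ φ = 1/2 ↔ 1/2 = 1/2
(φ ↔ φ) ↔ φ = 1/2 ↔ 1/2 = 1/2
(φ ↔ φ) → ((φ ↔ φ) ↔ φ) = 1/2 → 1/2 = 1/2
(~φ → (φ ↔ (φ ↔ φ))) ↔ ((φ ↔ φ) → ((φ ↔ φ) ↔ φ)) = 1/2 ↔ 1/2 = 1/2
No assignment yields a value below 1/2, so this is the minimum.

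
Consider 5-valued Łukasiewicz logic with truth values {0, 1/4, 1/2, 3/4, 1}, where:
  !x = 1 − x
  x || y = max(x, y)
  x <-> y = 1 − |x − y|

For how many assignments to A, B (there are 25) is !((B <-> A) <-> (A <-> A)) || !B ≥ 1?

value 1: 6 assignments (counts)
value 3/4: 7 assignments
value 1/2: 7 assignments
value 1/4: 4 assignments
value 0: 1 assignment
So 6 of the 25 assignments meet the threshold.

6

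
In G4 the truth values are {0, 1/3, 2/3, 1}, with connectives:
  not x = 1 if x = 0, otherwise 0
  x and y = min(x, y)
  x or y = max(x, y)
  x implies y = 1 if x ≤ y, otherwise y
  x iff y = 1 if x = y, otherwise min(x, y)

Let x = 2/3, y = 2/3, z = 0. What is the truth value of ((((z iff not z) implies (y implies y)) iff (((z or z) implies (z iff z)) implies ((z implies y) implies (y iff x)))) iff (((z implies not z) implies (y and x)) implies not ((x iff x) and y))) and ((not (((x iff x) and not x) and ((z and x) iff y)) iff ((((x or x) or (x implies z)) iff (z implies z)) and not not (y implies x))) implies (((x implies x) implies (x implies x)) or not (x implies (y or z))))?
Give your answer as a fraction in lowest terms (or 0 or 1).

not z = not 0 = 1
z iff not z = 0 iff 1 = 0
y implies y = 2/3 implies 2/3 = 1
(z iff not z) implies (y implies y) = 0 implies 1 = 1
z or z = 0 or 0 = 0
z iff z = 0 iff 0 = 1
(z or z) implies (z iff z) = 0 implies 1 = 1
z implies y = 0 implies 2/3 = 1
y iff x = 2/3 iff 2/3 = 1
(z implies y) implies (y iff x) = 1 implies 1 = 1
((z or z) implies (z iff z)) implies ((z implies y) implies (y iff x)) = 1 implies 1 = 1
((z iff not z) implies (y implies y)) iff (((z or z) implies (z iff z)) implies ((z implies y) implies (y iff x))) = 1 iff 1 = 1
not z = not 0 = 1
z implies not z = 0 implies 1 = 1
y and x = 2/3 and 2/3 = 2/3
(z implies not z) implies (y and x) = 1 implies 2/3 = 2/3
x iff x = 2/3 iff 2/3 = 1
(x iff x) and y = 1 and 2/3 = 2/3
not ((x iff x) and y) = not 2/3 = 0
((z implies not z) implies (y and x)) implies not ((x iff x) and y) = 2/3 implies 0 = 0
(((z iff not z) implies (y implies y)) iff (((z or z) implies (z iff z)) implies ((z implies y) implies (y iff x)))) iff (((z implies not z) implies (y and x)) implies not ((x iff x) and y)) = 1 iff 0 = 0
x iff x = 2/3 iff 2/3 = 1
not x = not 2/3 = 0
(x iff x) and not x = 1 and 0 = 0
z and x = 0 and 2/3 = 0
(z and x) iff y = 0 iff 2/3 = 0
((x iff x) and not x) and ((z and x) iff y) = 0 and 0 = 0
not (((x iff x) and not x) and ((z and x) iff y)) = not 0 = 1
x or x = 2/3 or 2/3 = 2/3
x implies z = 2/3 implies 0 = 0
(x or x) or (x implies z) = 2/3 or 0 = 2/3
z implies z = 0 implies 0 = 1
((x or x) or (x implies z)) iff (z implies z) = 2/3 iff 1 = 2/3
y implies x = 2/3 implies 2/3 = 1
not (y implies x) = not 1 = 0
not not (y implies x) = not 0 = 1
(((x or x) or (x implies z)) iff (z implies z)) and not not (y implies x) = 2/3 and 1 = 2/3
not (((x iff x) and not x) and ((z and x) iff y)) iff ((((x or x) or (x implies z)) iff (z implies z)) and not not (y implies x)) = 1 iff 2/3 = 2/3
x implies x = 2/3 implies 2/3 = 1
x implies x = 2/3 implies 2/3 = 1
(x implies x) implies (x implies x) = 1 implies 1 = 1
y or z = 2/3 or 0 = 2/3
x implies (y or z) = 2/3 implies 2/3 = 1
not (x implies (y or z)) = not 1 = 0
((x implies x) implies (x implies x)) or not (x implies (y or z)) = 1 or 0 = 1
(not (((x iff x) and not x) and ((z and x) iff y)) iff ((((x or x) or (x implies z)) iff (z implies z)) and not not (y implies x))) implies (((x implies x) implies (x implies x)) or not (x implies (y or z))) = 2/3 implies 1 = 1
((((z iff not z) implies (y implies y)) iff (((z or z) implies (z iff z)) implies ((z implies y) implies (y iff x)))) iff (((z implies not z) implies (y and x)) implies not ((x iff x) and y))) and ((not (((x iff x) and not x) and ((z and x) iff y)) iff ((((x or x) or (x implies z)) iff (z implies z)) and not not (y implies x))) implies (((x implies x) implies (x implies x)) or not (x implies (y or z)))) = 0 and 1 = 0

0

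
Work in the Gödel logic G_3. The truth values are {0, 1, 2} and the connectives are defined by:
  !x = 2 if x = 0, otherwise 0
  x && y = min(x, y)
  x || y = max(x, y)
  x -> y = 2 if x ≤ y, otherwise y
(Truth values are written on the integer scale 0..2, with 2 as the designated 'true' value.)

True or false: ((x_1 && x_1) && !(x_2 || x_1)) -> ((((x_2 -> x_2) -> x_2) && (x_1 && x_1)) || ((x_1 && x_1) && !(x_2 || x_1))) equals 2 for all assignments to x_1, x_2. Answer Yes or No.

Yes

x_1 = 0, x_2 = 0 ↦ 2
x_1 = 0, x_2 = 1 ↦ 2
x_1 = 0, x_2 = 2 ↦ 2
x_1 = 1, x_2 = 0 ↦ 2
x_1 = 1, x_2 = 1 ↦ 2
x_1 = 1, x_2 = 2 ↦ 2
x_1 = 2, x_2 = 0 ↦ 2
x_1 = 2, x_2 = 1 ↦ 2
x_1 = 2, x_2 = 2 ↦ 2
Every assignment gives a value ≥ 2.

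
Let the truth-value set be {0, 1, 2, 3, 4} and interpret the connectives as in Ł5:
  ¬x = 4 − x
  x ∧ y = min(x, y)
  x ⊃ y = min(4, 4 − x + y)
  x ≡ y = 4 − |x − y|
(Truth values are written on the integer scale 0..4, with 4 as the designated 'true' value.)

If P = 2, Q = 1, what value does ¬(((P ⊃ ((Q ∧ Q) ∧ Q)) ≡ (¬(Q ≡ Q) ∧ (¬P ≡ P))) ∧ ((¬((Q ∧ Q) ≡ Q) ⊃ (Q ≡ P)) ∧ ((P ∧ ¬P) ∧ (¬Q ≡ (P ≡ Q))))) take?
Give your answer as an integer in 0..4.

3

Q ∧ Q = 1 ∧ 1 = 1
(Q ∧ Q) ∧ Q = 1 ∧ 1 = 1
P ⊃ ((Q ∧ Q) ∧ Q) = 2 ⊃ 1 = 3
Q ≡ Q = 1 ≡ 1 = 4
¬(Q ≡ Q) = ¬4 = 0
¬P = ¬2 = 2
¬P ≡ P = 2 ≡ 2 = 4
¬(Q ≡ Q) ∧ (¬P ≡ P) = 0 ∧ 4 = 0
(P ⊃ ((Q ∧ Q) ∧ Q)) ≡ (¬(Q ≡ Q) ∧ (¬P ≡ P)) = 3 ≡ 0 = 1
Q ∧ Q = 1 ∧ 1 = 1
(Q ∧ Q) ≡ Q = 1 ≡ 1 = 4
¬((Q ∧ Q) ≡ Q) = ¬4 = 0
Q ≡ P = 1 ≡ 2 = 3
¬((Q ∧ Q) ≡ Q) ⊃ (Q ≡ P) = 0 ⊃ 3 = 4
¬P = ¬2 = 2
P ∧ ¬P = 2 ∧ 2 = 2
¬Q = ¬1 = 3
P ≡ Q = 2 ≡ 1 = 3
¬Q ≡ (P ≡ Q) = 3 ≡ 3 = 4
(P ∧ ¬P) ∧ (¬Q ≡ (P ≡ Q)) = 2 ∧ 4 = 2
(¬((Q ∧ Q) ≡ Q) ⊃ (Q ≡ P)) ∧ ((P ∧ ¬P) ∧ (¬Q ≡ (P ≡ Q))) = 4 ∧ 2 = 2
((P ⊃ ((Q ∧ Q) ∧ Q)) ≡ (¬(Q ≡ Q) ∧ (¬P ≡ P))) ∧ ((¬((Q ∧ Q) ≡ Q) ⊃ (Q ≡ P)) ∧ ((P ∧ ¬P) ∧ (¬Q ≡ (P ≡ Q)))) = 1 ∧ 2 = 1
¬(((P ⊃ ((Q ∧ Q) ∧ Q)) ≡ (¬(Q ≡ Q) ∧ (¬P ≡ P))) ∧ ((¬((Q ∧ Q) ≡ Q) ⊃ (Q ≡ P)) ∧ ((P ∧ ¬P) ∧ (¬Q ≡ (P ≡ Q))))) = ¬1 = 3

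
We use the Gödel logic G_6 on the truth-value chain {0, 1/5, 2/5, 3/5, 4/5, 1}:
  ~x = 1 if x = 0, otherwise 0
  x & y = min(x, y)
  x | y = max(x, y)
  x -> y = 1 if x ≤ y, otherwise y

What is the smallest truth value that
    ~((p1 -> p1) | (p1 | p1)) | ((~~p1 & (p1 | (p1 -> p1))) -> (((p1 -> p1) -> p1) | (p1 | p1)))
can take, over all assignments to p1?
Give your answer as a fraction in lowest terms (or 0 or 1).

Take p1 = 1/5:
p1 -> p1 = 1/5 -> 1/5 = 1
p1 | p1 = 1/5 | 1/5 = 1/5
(p1 -> p1) | (p1 | p1) = 1 | 1/5 = 1
~((p1 -> p1) | (p1 | p1)) = ~1 = 0
~p1 = ~1/5 = 0
~~p1 = ~0 = 1
p1 -> p1 = 1/5 -> 1/5 = 1
p1 | (p1 -> p1) = 1/5 | 1 = 1
~~p1 & (p1 | (p1 -> p1)) = 1 & 1 = 1
p1 -> p1 = 1/5 -> 1/5 = 1
(p1 -> p1) -> p1 = 1 -> 1/5 = 1/5
p1 | p1 = 1/5 | 1/5 = 1/5
((p1 -> p1) -> p1) | (p1 | p1) = 1/5 | 1/5 = 1/5
(~~p1 & (p1 | (p1 -> p1))) -> (((p1 -> p1) -> p1) | (p1 | p1)) = 1 -> 1/5 = 1/5
~((p1 -> p1) | (p1 | p1)) | ((~~p1 & (p1 | (p1 -> p1))) -> (((p1 -> p1) -> p1) | (p1 | p1))) = 0 | 1/5 = 1/5
No assignment yields a value below 1/5, so this is the minimum.

1/5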